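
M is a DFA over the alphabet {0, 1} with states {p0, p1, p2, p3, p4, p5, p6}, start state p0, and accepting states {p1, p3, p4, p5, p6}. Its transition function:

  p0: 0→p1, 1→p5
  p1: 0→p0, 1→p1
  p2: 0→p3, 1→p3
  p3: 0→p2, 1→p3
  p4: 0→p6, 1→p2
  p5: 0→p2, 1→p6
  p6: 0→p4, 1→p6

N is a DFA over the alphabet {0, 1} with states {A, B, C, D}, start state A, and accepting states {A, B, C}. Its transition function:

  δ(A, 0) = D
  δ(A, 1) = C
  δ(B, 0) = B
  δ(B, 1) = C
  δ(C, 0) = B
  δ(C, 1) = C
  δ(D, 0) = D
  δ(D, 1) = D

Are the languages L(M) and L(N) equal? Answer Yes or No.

No

The string 0 is accepted by M but rejected by N.
So L(M) ≠ L(N).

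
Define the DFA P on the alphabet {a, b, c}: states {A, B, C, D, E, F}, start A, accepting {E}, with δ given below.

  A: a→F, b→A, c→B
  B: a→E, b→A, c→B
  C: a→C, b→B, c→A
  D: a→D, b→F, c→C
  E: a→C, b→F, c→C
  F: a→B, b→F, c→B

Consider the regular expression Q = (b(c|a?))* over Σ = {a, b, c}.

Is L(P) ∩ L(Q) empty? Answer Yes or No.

Converting the expression Q to a DFA (subset construction, then merging equivalent states) gives the minimal DFA with states {q0, q1, q2}, start state q0, accepting states {q0, q2} and transitions q0: a→q1, b→q2, c→q1; q1: a→q1, b→q1, c→q1; q2: a→q0, b→q2, c→q0.
Exploring the product automaton P × Q from the start pair (A, q0), following both machines on each input symbol, reaches 10 state pairs: (A, q0), (F, q1), (A, q2), (B, q1), (F, q0), (B, q0), (E, q1), (A, q1), (F, q2), (C, q1).
P accepts in {E} and Q accepts in {q0, q2}; no reachable pair has both components accepting, so no string drives both machines to acceptance simultaneously and L(P) ∩ L(Q) = ∅.
So no string is accepted by both, and the intersection is empty.

Yes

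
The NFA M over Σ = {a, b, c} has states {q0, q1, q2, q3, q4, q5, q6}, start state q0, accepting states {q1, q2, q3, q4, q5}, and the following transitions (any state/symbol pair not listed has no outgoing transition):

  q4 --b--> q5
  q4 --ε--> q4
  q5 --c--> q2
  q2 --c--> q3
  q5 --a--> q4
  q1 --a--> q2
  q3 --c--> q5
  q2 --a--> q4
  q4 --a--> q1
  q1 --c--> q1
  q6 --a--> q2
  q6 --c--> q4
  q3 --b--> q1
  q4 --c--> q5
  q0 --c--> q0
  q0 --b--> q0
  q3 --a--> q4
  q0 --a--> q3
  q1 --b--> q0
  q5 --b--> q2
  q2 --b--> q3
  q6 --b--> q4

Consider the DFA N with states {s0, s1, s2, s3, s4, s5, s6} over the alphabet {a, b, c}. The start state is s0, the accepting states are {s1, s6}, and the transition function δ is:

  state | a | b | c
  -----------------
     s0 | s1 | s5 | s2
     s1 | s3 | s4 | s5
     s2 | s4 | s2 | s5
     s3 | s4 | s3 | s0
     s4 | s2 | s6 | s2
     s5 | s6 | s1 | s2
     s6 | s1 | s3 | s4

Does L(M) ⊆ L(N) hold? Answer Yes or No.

No

The string aa is in L(M) but not in L(N).
So L(M) ⊄ L(N).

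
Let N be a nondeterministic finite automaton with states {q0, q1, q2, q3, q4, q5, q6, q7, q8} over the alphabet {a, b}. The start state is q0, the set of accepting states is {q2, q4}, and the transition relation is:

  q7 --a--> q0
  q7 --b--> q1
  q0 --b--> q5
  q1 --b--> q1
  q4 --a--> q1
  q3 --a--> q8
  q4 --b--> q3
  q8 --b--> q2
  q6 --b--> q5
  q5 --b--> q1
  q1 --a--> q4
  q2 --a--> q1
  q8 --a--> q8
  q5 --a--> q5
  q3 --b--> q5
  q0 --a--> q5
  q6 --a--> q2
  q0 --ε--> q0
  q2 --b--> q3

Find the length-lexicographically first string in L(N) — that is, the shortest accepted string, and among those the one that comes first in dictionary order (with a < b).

A breadth-first search from q0 reaches an accepting state first via the path q0 → q5 → q1 → q4 on input aba.
No string of length < 3 is accepted (BFS exhausts all shorter strings without reaching an accepting state), and aba is the lexicographically least accepting string of length 3.

aba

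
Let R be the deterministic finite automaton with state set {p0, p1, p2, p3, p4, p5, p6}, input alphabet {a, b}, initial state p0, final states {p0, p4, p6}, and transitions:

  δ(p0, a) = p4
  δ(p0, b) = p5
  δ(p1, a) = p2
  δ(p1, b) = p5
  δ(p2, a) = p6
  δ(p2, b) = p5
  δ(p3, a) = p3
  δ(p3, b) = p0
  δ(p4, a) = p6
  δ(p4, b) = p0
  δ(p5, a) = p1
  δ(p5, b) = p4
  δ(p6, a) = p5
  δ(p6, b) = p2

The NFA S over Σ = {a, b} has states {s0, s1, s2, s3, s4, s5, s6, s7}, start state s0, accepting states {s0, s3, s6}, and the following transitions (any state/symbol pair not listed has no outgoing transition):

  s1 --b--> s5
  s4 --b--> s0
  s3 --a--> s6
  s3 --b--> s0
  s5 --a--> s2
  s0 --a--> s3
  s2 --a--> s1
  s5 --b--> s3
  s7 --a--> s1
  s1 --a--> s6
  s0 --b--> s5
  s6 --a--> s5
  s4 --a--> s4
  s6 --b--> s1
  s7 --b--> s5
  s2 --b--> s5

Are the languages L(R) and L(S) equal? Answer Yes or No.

Exploring the product automaton R × S from the start pair (p0, s0), following both machines on each input symbol, reaches 6 state pairs: (p0, s0), (p4, s3), (p5, s5), (p6, s6), (p1, s2), (p2, s1).
R accepts in {p0, p4, p6} and S accepts in {s0, s3, s6}. In every reachable pair the two components are either both accepting — (p0, s0), (p4, s3), (p6, s6) — or both non-accepting, so no string is accepted by exactly one of the machines: L(R) \ L(S) and L(S) \ L(R) are both empty.
Hence every string is accepted by R iff it is accepted by S, and the two languages coincide.

Yes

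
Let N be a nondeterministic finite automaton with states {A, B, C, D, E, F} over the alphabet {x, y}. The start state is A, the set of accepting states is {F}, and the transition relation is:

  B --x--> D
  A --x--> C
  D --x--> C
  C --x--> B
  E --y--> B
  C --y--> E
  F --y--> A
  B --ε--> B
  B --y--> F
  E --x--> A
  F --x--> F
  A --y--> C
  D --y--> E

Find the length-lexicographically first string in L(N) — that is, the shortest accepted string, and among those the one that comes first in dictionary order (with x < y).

A breadth-first search from A reaches an accepting state first via the path A → C → B → F on input xxy.
No string of length < 3 is accepted (BFS exhausts all shorter strings without reaching an accepting state), and xxy is the lexicographically least accepting string of length 3.

xxy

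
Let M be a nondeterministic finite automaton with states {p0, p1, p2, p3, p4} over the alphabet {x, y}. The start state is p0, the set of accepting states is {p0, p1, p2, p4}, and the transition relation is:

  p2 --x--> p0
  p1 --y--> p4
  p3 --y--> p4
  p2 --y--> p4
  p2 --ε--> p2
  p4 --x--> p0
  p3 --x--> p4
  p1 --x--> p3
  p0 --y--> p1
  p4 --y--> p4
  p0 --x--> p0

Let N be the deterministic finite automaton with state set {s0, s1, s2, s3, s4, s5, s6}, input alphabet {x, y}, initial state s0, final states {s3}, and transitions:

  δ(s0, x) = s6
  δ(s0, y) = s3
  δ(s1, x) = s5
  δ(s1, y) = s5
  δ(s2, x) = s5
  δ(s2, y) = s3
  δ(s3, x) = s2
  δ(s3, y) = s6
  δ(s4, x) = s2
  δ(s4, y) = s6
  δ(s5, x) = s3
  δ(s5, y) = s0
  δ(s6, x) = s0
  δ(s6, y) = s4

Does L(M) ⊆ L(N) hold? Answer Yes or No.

The empty string ε is in L(M) but not in L(N).
So L(M) ⊄ L(N).

No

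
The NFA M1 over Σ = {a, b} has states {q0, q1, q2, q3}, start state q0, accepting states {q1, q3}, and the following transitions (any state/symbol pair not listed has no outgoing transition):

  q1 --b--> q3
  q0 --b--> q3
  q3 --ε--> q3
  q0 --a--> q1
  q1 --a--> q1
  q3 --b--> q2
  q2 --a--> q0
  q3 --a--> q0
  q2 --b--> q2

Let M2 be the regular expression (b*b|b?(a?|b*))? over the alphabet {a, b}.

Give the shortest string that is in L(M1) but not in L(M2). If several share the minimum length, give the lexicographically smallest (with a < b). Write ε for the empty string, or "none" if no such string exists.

The string aa is accepted by M1 but not by M2.
No shorter string lies in the difference, and aa is the lexicographically first length-2 string in L(M1) \ L(M2).

aa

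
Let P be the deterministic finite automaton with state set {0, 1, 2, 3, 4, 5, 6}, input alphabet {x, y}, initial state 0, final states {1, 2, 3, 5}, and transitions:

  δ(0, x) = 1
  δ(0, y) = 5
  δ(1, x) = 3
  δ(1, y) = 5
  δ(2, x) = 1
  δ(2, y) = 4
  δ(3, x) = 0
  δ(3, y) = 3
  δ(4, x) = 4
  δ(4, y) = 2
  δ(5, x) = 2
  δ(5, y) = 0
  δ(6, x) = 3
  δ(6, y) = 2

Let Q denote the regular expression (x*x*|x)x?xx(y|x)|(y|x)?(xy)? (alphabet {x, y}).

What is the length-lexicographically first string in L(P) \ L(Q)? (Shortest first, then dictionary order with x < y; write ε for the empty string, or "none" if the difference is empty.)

The string xx is accepted by P but not by Q.
No shorter string lies in the difference, and xx is the lexicographically first length-2 string in L(P) \ L(Q).

xx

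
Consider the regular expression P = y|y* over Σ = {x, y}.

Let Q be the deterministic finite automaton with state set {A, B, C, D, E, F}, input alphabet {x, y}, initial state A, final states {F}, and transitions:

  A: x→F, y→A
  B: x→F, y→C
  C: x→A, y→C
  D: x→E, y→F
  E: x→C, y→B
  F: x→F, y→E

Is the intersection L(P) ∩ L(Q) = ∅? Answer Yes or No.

Converting the expression P to a DFA (subset construction, then merging equivalent states) gives the minimal DFA with states {p0, p1}, start state p0, accepting states {p0} and transitions p0: x→p1, y→p0; p1: x→p1, y→p1.
Exploring the product automaton P × Q from the start pair (p0, A), following both machines on each input symbol, reaches 6 state pairs: (p0, A), (p1, F), (p1, E), (p1, C), (p1, B), (p1, A).
P accepts in {p0} and Q accepts in {F}; no reachable pair has both components accepting, so no string drives both machines to acceptance simultaneously and L(P) ∩ L(Q) = ∅.
So no string is accepted by both, and the intersection is empty.

Yes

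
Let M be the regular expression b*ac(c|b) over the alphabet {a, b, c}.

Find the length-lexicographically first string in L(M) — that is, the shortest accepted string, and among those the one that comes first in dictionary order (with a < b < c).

By inspection of the expression, no string of length less than 3 matches, and acb is the lexicographically first match of length 3.

acb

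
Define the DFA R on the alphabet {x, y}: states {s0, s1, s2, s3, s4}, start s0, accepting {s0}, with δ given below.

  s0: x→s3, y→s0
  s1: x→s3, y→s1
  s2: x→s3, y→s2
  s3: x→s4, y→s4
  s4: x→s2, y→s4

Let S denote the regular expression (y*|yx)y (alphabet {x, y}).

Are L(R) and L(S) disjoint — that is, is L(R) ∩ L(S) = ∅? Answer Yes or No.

No

The string y is accepted by both R and S.
Hence L(R) ∩ L(S) ≠ ∅.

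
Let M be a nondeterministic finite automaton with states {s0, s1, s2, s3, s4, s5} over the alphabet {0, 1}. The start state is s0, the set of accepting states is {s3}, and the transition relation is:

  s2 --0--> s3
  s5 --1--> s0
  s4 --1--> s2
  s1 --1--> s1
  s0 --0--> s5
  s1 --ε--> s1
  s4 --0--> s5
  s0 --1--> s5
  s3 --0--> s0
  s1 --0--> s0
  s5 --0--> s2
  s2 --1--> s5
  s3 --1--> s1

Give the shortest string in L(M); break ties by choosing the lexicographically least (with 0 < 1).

A breadth-first search from s0 reaches an accepting state first via the path s0 → s5 → s2 → s3 on input 000.
No string of length < 3 is accepted (BFS exhausts all shorter strings without reaching an accepting state), and 000 is the lexicographically least accepting string of length 3.

000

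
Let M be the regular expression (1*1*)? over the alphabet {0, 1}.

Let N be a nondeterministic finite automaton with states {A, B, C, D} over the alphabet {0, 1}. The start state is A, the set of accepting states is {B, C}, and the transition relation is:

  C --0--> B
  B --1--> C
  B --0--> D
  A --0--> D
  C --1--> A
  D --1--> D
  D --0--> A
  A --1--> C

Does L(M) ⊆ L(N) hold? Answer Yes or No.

The empty string ε is in L(M) but not in L(N).
So L(M) ⊄ L(N).

No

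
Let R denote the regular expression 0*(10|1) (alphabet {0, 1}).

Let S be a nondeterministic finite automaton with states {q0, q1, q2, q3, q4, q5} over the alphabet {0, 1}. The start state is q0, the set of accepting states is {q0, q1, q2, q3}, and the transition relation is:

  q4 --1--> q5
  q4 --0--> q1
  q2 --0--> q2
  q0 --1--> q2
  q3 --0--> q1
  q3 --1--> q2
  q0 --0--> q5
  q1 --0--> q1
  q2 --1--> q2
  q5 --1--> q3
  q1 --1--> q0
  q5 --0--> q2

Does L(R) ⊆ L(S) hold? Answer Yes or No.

Converting the expression R to a DFA (subset construction, then merging equivalent states) gives the minimal DFA with states {r0, r1, r2, r3}, start state r0, accepting states {r1, r2} and transitions r0: 0→r0, 1→r1; r1: 0→r2, 1→r3; r2: 0→r3, 1→r3; r3: 0→r3, 1→r3.
Exploring the product automaton R × S from the start pair (r0, q0), following both machines on each input symbol, reaches 12 state pairs: (r0, q0), (r0, q5), (r1, q2), (r0, q2), (r1, q3), (r2, q2), (r3, q2), (r2, q1), (r3, q1), (r3, q0), (r3, q5), (r3, q3).
R accepts in {r1, r2} and S accepts in {q0, q1, q2, q3}. The reachable pairs whose R-component is accepting are (r1, q2), (r1, q3), (r2, q2), (r2, q1); in each of them the S-component is accepting too, so the product for L(R) \ L(S) (R-component accepting, S-component rejecting) has no reachable accepting pair and the difference is empty.
Hence every string in L(R) is also in L(S).

Yes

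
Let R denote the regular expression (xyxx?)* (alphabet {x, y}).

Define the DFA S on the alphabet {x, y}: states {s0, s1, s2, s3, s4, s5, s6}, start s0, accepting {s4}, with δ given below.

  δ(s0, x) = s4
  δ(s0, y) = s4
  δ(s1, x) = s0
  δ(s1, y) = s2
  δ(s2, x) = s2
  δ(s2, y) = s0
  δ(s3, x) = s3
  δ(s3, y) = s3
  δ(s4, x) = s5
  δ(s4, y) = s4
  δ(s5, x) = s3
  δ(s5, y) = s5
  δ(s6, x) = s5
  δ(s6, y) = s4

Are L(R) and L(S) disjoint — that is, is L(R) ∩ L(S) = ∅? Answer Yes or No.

Converting the expression R to a DFA (subset construction, then merging equivalent states) gives the minimal DFA with states {r0, r1, r2, r3, r4, r5}, start state r0, accepting states {r0, r4, r5} and transitions r0: x→r1, y→r2; r1: x→r2, y→r3; r2: x→r2, y→r2; r3: x→r4, y→r2; r4: x→r5, y→r2; r5: x→r1, y→r3.
Exploring the product automaton R × S from the start pair (r0, s0), following both machines on each input symbol, reaches 11 state pairs: (r0, s0), (r1, s4), (r2, s4), (r2, s5), (r3, s4), (r2, s3), (r4, s5), (r5, s3), (r1, s3), (r3, s3), (r4, s3).
R accepts in {r0, r4, r5} and S accepts in {s4}; no reachable pair has both components accepting, so no string drives both machines to acceptance simultaneously and L(R) ∩ L(S) = ∅.
So no string is accepted by both, and the intersection is empty.

Yes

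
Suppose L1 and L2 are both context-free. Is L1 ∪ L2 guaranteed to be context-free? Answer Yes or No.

Yes

Take grammars for L₁ and L₂ with disjoint nonterminals and start symbols S₁, S₂; the grammar with a new start symbol and productions S → S₁ | S₂ generates L₁ ∪ L₂.
So the context-free languages are closed under union.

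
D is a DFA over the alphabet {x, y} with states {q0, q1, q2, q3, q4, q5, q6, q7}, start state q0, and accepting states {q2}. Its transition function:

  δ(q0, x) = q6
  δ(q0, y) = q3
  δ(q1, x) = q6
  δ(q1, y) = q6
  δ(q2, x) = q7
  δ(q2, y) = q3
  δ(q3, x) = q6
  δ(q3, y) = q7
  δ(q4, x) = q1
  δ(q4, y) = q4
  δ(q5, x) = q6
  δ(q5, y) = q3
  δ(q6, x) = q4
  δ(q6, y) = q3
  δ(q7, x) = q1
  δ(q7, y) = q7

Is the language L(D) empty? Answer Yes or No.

Yes

The states reachable from the start state are {q0, q1, q3, q4, q6, q7}.
None of the accepting states {q2} is reachable, so no string is accepted and L(D) = ∅.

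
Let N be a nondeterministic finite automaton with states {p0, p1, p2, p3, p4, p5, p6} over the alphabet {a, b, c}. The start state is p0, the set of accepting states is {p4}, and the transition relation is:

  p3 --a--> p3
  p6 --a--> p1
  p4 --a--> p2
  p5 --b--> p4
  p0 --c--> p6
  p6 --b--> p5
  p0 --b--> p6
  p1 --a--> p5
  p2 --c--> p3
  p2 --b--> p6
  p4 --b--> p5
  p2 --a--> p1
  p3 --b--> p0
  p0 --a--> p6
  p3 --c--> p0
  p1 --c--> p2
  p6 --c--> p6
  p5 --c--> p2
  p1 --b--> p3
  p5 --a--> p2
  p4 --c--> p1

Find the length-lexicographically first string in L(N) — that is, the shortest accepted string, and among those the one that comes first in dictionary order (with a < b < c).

abb

A breadth-first search from p0 reaches an accepting state first via the path p0 → p6 → p5 → p4 on input abb.
No string of length < 3 is accepted (BFS exhausts all shorter strings without reaching an accepting state), and abb is the lexicographically least accepting string of length 3.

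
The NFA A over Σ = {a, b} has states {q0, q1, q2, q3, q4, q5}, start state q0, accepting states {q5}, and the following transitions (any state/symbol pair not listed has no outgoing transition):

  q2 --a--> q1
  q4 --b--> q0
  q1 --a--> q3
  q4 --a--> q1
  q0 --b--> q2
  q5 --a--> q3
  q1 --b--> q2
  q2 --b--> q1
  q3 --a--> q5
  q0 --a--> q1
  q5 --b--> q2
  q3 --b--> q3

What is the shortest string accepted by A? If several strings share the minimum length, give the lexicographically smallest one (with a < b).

aaa

A breadth-first search from q0 reaches an accepting state first via the path q0 → q1 → q3 → q5 on input aaa.
No string of length < 3 is accepted (BFS exhausts all shorter strings without reaching an accepting state), and aaa is the lexicographically least accepting string of length 3.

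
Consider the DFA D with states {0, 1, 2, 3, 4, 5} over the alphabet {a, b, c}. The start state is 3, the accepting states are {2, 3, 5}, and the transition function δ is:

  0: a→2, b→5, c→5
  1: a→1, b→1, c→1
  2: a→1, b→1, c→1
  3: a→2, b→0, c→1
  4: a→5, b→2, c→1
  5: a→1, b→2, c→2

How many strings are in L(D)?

9

The useful subgraph on states {0, 2, 3, 5} is acyclic, so L(D) is finite; the longest accepting path visits 4 useful states, giving maximum string length 3.
Counting accepting paths from 3 by length: 1 of length 0, 1 of length 1, 3 of length 2, 4 of length 3. Total 9.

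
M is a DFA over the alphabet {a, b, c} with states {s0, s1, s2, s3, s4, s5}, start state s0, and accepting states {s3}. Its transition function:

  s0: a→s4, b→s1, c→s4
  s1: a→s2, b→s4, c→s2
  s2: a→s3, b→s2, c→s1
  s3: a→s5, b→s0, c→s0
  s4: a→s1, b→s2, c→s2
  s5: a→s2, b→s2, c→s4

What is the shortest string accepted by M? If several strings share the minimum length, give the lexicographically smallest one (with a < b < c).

aba

A breadth-first search from s0 reaches an accepting state first via the path s0 → s4 → s2 → s3 on input aba.
No string of length < 3 is accepted (BFS exhausts all shorter strings without reaching an accepting state), and aba is the lexicographically least accepting string of length 3.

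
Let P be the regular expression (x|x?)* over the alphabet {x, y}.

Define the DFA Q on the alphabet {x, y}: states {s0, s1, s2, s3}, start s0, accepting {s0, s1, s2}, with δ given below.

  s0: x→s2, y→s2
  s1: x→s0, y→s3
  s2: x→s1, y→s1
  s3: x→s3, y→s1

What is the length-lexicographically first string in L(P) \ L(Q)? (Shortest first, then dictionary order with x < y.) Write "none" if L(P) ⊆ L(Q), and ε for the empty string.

Converting the expression P to a DFA (subset construction, then merging equivalent states) gives the minimal DFA with states {p0, p1}, start state p0, accepting states {p0} and transitions p0: x→p0, y→p1; p1: x→p1, y→p1.
Exploring the product automaton P × Q from the start pair (p0, s0), following both machines on each input symbol, reaches 7 state pairs: (p0, s0), (p0, s2), (p1, s2), (p0, s1), (p1, s1), (p1, s3), (p1, s0).
P accepts in {p0} and Q accepts in {s0, s1, s2}. The reachable pairs whose P-component is accepting are (p0, s0), (p0, s2), (p0, s1); in each of them the Q-component is accepting too, so the product for L(P) \ L(Q) (P-component accepting, Q-component rejecting) has no reachable accepting pair and the difference is empty.
So every string accepted by P is also accepted by Q: L(P) \ L(Q) = ∅ and there is no such string.

none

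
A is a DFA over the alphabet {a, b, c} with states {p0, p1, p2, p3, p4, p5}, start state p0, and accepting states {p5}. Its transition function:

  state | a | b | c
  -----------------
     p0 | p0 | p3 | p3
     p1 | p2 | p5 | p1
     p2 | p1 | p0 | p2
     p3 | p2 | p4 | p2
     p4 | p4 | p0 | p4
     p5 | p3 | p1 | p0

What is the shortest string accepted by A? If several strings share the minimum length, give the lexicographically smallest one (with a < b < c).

A breadth-first search from p0 reaches an accepting state first via the path p0 → p3 → p2 → p1 → p5 on input baab.
No string of length < 4 is accepted (BFS exhausts all shorter strings without reaching an accepting state), and baab is the lexicographically least accepting string of length 4.

baab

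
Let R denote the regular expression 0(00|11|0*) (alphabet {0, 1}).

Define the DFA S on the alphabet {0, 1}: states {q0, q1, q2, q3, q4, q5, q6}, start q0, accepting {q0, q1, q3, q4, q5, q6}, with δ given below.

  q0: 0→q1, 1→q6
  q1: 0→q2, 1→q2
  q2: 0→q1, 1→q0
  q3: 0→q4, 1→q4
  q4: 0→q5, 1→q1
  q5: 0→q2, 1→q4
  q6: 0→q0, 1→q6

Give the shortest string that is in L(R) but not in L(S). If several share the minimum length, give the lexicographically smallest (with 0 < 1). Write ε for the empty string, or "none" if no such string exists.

The string 00 is accepted by R but not by S.
No shorter string lies in the difference, and 00 is the lexicographically first length-2 string in L(R) \ L(S).

00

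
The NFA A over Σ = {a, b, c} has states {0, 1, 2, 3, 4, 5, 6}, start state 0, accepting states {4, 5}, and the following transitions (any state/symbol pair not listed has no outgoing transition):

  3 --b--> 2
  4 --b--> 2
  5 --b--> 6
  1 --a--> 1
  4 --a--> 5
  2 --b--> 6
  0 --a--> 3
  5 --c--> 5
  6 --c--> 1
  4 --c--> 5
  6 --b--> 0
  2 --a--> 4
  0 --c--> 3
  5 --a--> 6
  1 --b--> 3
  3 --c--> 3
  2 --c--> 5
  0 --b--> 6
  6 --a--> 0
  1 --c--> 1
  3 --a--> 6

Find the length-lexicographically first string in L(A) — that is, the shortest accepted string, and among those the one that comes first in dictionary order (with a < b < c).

A breadth-first search from 0 reaches an accepting state first via the path 0 → 3 → 2 → 4 on input aba.
No string of length < 3 is accepted (BFS exhausts all shorter strings without reaching an accepting state), and aba is the lexicographically least accepting string of length 3.

aba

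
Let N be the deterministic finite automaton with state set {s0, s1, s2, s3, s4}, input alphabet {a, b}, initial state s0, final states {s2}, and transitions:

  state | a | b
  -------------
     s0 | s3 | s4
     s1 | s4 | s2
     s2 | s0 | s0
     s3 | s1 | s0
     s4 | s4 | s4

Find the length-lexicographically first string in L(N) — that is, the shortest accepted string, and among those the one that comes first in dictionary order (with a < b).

A breadth-first search from s0 reaches an accepting state first via the path s0 → s3 → s1 → s2 on input aab.
No string of length < 3 is accepted (BFS exhausts all shorter strings without reaching an accepting state), and aab is the lexicographically least accepting string of length 3.

aab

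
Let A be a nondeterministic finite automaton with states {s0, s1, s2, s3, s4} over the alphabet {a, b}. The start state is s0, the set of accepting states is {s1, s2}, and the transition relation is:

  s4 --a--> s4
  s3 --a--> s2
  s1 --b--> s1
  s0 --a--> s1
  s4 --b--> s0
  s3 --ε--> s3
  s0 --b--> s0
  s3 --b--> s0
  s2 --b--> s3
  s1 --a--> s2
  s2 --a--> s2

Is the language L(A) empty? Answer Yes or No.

The string a is accepted: the run s0 → s1 ends in the accepting state s1.
Since at least one string is accepted, L(A) is not empty.

No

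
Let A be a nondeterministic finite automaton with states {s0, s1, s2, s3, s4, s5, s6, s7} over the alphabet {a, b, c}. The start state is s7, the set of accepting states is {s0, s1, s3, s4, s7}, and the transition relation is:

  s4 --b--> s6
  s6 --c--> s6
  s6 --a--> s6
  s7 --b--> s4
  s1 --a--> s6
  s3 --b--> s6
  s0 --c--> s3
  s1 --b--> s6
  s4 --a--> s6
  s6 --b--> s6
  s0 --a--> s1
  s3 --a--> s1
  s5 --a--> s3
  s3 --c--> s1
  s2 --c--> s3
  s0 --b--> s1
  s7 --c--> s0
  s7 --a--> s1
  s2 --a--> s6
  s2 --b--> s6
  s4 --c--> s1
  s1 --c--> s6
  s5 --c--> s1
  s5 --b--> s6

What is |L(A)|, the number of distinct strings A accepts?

10

The useful subgraph on states {s0, s1, s3, s4, s7} is acyclic, so L(A) is finite; the longest accepting path visits 4 useful states, giving maximum string length 3.
Counting accepting paths from s7 by length: 1 of length 0, 3 of length 1, 4 of length 2, 2 of length 3. Total 10.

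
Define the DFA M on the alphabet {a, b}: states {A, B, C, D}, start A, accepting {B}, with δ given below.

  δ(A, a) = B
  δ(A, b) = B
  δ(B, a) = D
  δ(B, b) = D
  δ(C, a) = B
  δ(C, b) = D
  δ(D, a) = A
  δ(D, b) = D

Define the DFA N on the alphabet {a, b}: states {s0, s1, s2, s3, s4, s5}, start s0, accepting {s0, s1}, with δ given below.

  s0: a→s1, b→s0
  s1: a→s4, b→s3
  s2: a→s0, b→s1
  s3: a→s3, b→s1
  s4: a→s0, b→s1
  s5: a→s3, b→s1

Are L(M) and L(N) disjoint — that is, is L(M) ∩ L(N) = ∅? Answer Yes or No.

The string a is accepted by both M and N.
Hence L(M) ∩ L(N) ≠ ∅.

No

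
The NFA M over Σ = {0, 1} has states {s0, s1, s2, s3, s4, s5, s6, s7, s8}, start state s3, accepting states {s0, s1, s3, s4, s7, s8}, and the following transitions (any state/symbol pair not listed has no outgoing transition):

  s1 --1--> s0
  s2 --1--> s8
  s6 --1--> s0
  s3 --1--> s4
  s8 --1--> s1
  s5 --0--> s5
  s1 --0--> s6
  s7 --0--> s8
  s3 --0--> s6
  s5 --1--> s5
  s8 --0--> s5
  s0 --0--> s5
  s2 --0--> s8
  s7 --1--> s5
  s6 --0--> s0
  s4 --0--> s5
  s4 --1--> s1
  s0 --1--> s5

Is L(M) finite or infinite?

The useful states (reachable from s3 and able to reach an accepting state) are {s0, s1, s3, s4, s6}.
Restricted to these states the transition graph has no cycle, so every accepting path has bounded length and L is finite.

finite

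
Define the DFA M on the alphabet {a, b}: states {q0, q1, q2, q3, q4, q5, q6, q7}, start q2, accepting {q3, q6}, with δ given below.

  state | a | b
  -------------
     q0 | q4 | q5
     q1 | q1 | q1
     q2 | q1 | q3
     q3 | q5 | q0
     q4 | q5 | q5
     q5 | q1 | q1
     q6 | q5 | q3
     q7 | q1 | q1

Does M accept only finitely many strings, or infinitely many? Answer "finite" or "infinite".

The useful states (reachable from q2 and able to reach an accepting state) are {q2, q3}.
Restricted to these states the transition graph has no cycle, so every accepting path has bounded length and L is finite.

finite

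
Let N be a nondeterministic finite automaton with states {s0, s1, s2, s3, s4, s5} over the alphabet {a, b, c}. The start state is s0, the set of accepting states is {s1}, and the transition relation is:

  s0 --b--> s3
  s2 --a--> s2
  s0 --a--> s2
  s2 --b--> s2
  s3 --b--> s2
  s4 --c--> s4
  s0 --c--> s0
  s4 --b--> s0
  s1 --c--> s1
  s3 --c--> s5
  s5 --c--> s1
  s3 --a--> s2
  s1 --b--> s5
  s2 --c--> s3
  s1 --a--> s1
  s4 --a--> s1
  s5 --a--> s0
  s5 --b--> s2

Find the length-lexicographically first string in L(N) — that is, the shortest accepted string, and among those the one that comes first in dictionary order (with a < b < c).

bcc

A breadth-first search from s0 reaches an accepting state first via the path s0 → s3 → s5 → s1 on input bcc.
No string of length < 3 is accepted (BFS exhausts all shorter strings without reaching an accepting state), and bcc is the lexicographically least accepting string of length 3.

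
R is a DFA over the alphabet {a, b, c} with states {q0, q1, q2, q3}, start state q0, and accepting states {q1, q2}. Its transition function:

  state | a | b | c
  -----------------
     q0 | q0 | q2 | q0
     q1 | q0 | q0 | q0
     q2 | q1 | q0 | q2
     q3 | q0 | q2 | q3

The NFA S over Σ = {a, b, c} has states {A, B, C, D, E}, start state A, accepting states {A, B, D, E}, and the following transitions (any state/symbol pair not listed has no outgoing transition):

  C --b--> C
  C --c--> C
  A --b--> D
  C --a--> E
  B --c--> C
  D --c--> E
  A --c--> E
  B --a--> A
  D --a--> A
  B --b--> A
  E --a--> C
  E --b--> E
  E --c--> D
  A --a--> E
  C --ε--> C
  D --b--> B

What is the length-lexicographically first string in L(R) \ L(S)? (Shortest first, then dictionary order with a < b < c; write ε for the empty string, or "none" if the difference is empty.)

aab

The string aab is accepted by R but not by S.
No shorter string lies in the difference, and aab is the lexicographically first length-3 string in L(R) \ L(S).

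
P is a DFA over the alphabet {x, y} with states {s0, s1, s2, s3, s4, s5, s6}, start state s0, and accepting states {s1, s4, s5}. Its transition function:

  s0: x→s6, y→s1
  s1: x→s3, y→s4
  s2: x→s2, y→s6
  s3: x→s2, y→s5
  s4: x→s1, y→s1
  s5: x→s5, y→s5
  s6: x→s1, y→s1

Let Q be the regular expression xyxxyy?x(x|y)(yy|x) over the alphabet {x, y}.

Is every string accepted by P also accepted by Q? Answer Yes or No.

The string y is in L(P) but not in L(Q).
So L(P) ⊄ L(Q).

No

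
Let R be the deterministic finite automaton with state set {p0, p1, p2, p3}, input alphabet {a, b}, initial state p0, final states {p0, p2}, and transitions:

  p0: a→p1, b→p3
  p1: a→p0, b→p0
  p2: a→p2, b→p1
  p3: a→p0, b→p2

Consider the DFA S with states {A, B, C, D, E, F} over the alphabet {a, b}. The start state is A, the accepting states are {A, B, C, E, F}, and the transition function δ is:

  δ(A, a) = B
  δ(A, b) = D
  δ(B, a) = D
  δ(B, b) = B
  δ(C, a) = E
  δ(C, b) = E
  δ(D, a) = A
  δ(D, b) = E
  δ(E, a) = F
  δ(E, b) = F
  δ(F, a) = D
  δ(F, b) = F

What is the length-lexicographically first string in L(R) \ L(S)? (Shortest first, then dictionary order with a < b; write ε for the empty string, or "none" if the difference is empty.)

aa

The string aa is accepted by R but not by S.
No shorter string lies in the difference, and aa is the lexicographically first length-2 string in L(R) \ L(S).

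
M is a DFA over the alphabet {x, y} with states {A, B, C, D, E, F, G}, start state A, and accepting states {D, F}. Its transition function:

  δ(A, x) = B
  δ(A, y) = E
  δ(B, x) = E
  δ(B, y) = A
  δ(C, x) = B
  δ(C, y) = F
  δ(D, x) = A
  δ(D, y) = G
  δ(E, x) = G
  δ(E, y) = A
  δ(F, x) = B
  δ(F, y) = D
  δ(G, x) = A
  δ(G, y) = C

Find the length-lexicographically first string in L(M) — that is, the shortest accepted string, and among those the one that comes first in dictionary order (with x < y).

yxyy

A breadth-first search from A reaches an accepting state first via the path A → E → G → C → F on input yxyy.
No string of length < 4 is accepted (BFS exhausts all shorter strings without reaching an accepting state), and yxyy is the lexicographically least accepting string of length 4.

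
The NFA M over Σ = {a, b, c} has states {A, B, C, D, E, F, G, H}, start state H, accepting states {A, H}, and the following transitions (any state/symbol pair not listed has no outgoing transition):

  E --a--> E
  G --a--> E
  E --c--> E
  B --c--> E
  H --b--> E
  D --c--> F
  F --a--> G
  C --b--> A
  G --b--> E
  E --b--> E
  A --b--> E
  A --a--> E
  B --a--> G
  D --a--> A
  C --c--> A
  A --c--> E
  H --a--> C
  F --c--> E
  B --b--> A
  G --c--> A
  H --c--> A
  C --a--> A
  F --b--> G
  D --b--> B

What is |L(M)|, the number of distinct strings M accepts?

The useful subgraph on states {A, C, H} is acyclic, so L(M) is finite; the longest accepting path visits 3 useful states, giving maximum string length 2.
Counting accepting paths from H by length: 1 of length 0, 1 of length 1, 3 of length 2. Total 5.

5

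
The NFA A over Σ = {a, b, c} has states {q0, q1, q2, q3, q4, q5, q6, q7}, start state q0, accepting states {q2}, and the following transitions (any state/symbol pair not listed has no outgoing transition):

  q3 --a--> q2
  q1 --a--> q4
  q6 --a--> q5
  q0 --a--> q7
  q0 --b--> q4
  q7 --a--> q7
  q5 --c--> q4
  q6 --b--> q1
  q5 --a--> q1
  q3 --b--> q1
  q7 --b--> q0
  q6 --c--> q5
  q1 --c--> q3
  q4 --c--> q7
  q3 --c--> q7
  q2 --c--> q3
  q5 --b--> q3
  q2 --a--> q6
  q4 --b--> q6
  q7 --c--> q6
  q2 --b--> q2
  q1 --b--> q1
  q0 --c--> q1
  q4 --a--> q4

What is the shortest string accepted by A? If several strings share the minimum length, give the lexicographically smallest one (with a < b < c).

A breadth-first search from q0 reaches an accepting state first via the path q0 → q1 → q3 → q2 on input cca.
No string of length < 3 is accepted (BFS exhausts all shorter strings without reaching an accepting state), and cca is the lexicographically least accepting string of length 3.

cca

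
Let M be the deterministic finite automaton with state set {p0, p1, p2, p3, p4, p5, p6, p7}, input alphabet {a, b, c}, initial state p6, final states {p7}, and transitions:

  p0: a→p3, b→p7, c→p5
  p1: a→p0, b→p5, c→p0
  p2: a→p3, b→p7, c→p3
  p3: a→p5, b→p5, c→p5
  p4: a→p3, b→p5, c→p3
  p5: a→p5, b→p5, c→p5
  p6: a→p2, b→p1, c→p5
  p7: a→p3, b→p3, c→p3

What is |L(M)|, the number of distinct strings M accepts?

The useful subgraph on states {p0, p1, p2, p6, p7} is acyclic, so L(M) is finite; the longest accepting path visits 4 useful states, giving maximum string length 3.
Counting accepting paths from p6 by length: 1 of length 2, 2 of length 3. Total 3.

3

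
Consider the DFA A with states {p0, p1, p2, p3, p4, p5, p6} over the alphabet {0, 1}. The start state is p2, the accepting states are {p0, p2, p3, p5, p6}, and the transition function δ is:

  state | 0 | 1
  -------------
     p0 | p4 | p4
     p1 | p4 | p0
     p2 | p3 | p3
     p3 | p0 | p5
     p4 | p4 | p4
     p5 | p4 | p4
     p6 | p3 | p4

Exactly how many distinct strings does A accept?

7

The useful subgraph on states {p0, p2, p3, p5} is acyclic, so L(A) is finite; the longest accepting path visits 3 useful states, giving maximum string length 2.
Counting accepting paths from p2 by length: 1 of length 0, 2 of length 1, 4 of length 2. Total 7.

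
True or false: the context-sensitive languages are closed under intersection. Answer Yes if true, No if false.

Yes

An LBA keeps a copy of the input on a second track, runs the LBA for L₁, and if that accepts restores the input and runs the LBA for L₂; linear space suffices, so L₁ ∩ L₂ is context-sensitive.
So the context-sensitive languages are closed under intersection.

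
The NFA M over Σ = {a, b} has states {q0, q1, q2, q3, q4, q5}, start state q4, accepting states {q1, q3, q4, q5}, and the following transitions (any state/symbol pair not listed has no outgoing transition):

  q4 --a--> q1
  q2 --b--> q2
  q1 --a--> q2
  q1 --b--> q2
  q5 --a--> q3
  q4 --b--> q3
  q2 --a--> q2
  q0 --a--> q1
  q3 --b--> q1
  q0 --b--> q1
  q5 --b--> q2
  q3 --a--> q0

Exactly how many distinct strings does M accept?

The useful subgraph on states {q0, q1, q3, q4} is acyclic, so L(M) is finite; the longest accepting path visits 4 useful states, giving maximum string length 3.
Counting accepting paths from q4 by length: 1 of length 0, 2 of length 1, 1 of length 2, 2 of length 3. Total 6.

6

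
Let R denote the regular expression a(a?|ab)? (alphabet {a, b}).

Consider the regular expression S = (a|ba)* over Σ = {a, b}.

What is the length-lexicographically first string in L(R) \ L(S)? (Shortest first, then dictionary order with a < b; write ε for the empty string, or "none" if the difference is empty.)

The string aab is accepted by R but not by S.
No shorter string lies in the difference, and aab is the lexicographically first length-3 string in L(R) \ L(S).

aab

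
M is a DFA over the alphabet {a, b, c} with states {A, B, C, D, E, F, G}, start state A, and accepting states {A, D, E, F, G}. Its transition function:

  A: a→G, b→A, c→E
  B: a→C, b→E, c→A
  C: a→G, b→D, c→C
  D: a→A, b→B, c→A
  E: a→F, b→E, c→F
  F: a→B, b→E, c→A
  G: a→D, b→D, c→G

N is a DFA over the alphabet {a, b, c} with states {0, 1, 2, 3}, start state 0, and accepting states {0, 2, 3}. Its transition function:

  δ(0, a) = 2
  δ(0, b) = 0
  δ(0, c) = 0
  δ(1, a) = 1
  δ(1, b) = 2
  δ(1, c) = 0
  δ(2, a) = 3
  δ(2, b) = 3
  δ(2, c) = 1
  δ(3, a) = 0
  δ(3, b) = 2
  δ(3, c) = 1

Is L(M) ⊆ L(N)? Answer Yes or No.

No

The string ac is in L(M) but not in L(N).
So L(M) ⊄ L(N).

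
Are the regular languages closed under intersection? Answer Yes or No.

Yes

Run DFAs for L₁ and L₂ in parallel: the product automaton with state set Q₁ × Q₂, start (q₁, q₂) and accepting set F₁ × F₂ recognises L₁ ∩ L₂.
So the regular languages are closed under intersection.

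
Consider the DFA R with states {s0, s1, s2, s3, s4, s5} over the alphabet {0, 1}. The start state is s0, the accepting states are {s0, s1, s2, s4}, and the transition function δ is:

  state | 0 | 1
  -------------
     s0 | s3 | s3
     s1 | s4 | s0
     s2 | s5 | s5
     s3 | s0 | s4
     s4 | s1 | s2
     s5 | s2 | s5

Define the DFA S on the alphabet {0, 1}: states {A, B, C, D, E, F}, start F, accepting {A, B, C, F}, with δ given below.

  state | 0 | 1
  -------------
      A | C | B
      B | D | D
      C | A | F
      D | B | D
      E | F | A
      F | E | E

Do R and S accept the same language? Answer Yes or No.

Yes

Exploring the product automaton R × S from the start pair (s0, F), following both machines on each input symbol, reaches 6 state pairs: (s0, F), (s3, E), (s4, A), (s1, C), (s2, B), (s5, D).
R accepts in {s0, s1, s2, s4} and S accepts in {A, B, C, F}. In every reachable pair the two components are either both accepting — (s0, F), (s4, A), (s1, C), (s2, B) — or both non-accepting, so no string is accepted by exactly one of the machines: L(R) \ L(S) and L(S) \ L(R) are both empty.
Hence every string is accepted by R iff it is accepted by S, and the two languages coincide.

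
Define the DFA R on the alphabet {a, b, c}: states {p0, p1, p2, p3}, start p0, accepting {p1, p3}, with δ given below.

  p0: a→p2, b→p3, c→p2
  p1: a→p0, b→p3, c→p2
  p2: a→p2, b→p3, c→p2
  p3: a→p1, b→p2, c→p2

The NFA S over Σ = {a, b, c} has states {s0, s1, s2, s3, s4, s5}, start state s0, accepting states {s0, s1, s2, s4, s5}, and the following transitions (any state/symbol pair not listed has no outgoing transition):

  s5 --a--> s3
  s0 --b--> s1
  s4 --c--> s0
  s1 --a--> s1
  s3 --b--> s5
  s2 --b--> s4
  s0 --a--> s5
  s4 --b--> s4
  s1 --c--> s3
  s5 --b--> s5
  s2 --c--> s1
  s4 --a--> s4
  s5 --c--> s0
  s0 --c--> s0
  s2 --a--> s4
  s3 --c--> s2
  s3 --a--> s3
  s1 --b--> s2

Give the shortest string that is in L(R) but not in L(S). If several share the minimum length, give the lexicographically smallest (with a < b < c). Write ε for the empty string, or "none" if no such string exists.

The string aba is accepted by R but not by S.
No shorter string lies in the difference, and aba is the lexicographically first length-3 string in L(R) \ L(S).

aba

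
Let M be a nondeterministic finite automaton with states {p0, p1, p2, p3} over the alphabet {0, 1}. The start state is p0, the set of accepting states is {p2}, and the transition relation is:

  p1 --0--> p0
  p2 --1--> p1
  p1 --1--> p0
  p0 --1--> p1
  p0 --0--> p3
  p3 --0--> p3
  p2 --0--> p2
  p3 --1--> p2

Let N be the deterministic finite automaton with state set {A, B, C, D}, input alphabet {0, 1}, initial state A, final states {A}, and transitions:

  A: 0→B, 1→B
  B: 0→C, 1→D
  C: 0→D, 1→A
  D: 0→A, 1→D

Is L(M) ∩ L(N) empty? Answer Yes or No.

No

The string 001 is accepted by both M and N.
Hence L(M) ∩ L(N) ≠ ∅.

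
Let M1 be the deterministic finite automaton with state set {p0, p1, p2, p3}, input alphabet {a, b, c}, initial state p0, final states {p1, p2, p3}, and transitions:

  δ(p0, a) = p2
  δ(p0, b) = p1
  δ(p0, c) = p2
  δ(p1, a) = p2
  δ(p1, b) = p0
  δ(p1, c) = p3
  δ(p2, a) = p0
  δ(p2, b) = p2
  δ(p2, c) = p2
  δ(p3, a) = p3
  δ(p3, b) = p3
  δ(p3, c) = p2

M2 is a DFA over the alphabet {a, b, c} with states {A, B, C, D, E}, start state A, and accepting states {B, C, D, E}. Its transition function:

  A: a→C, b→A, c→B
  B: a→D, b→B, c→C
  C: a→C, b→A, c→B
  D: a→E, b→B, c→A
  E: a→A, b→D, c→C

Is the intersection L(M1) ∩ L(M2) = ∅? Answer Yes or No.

The string a is accepted by both M1 and M2.
Hence L(M1) ∩ L(M2) ≠ ∅.

No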